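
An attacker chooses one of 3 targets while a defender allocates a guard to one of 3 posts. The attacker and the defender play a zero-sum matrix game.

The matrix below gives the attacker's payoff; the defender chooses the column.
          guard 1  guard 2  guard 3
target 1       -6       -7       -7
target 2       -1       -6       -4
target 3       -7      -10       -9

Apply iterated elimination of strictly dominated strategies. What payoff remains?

-6

Row target 3 is strictly dominated by row target 1 (-6>-7, -7>-10, -7>-9); eliminate target 3.
Row target 1 is strictly dominated by row target 2 (-1>-6, -6>-7, -4>-7); eliminate target 1.
Column guard 3 is strictly dominated by guard 2 for the defender (-6<-4); eliminate guard 3.
Column guard 1 is strictly dominated by guard 2 for the defender (-6<-1); eliminate guard 1.
Only (target 2, guard 2) remains, with payoff -6.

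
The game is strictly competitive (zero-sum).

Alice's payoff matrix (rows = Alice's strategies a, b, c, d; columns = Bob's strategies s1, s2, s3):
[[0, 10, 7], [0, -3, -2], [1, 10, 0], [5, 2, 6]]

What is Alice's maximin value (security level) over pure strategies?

The worst-case payoff for each row is a: 0, b: -3, c: 0, d: 2.
The best of these is 2.

2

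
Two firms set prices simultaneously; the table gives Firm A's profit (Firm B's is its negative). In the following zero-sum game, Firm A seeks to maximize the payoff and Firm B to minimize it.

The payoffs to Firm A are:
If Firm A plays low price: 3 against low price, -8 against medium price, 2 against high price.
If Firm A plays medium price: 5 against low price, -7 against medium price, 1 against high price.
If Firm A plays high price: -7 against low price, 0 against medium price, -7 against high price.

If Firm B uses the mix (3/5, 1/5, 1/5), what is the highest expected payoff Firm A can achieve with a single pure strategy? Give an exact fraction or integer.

9/5

low price: (3)·(3/5) + (-8)·(1/5) + (2)·(1/5) = 3/5.
medium price: (5)·(3/5) + (-7)·(1/5) + (1)·(1/5) = 9/5.
high price: (-7)·(3/5) + (0)·(1/5) + (-7)·(1/5) = -28/5.
The best pure response is medium price with expected payoff 9/5.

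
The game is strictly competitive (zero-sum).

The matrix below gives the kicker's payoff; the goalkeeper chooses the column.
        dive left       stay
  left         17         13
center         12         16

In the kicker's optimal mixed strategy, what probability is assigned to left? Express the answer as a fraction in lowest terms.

1/2

Row minima are 13 and 12, so the kicker's maximin is 13; column maxima are 17 and 16, so the goalkeeper's minimax is 16. These differ, so the equilibrium is in mixed strategies.
Let the kicker play left with probability p. The goalkeeper is indifferent when 17p + 12(1−p) = 13p + 16(1−p), giving p = 1/2.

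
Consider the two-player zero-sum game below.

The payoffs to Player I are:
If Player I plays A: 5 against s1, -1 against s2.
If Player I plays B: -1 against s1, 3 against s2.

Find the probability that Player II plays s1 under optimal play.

Row minima are -1 and -1, so Player I's maximin is -1; column maxima are 5 and 3, so Player II's minimax is 3. These differ, so the equilibrium is in mixed strategies.
Let Player II play s1 with probability q. Player I is indifferent when 5q − (1−q) = −q + 3(1−q), giving q = 2/5.

2/5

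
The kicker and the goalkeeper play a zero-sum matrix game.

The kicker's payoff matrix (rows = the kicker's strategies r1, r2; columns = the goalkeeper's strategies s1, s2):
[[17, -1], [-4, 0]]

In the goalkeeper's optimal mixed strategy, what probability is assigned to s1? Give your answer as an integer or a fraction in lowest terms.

1/22

Row minima are -1 and -4, so the kicker's maximin is -1; column maxima are 17 and 0, so the goalkeeper's minimax is 0. These differ, so the equilibrium is in mixed strategies.
Let the goalkeeper play s1 with probability q. The kicker is indifferent when 17q − (1−q) = −4q, giving q = 1/22.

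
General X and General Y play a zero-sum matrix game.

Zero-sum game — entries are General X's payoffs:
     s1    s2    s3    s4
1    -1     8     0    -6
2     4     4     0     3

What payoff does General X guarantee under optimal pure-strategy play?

Row minima: -6, 0 → General X's maximin is 0.
Column maxima: 4, 8, 0, 3 → General Y's minimax is 0.
They coincide at (2, s3), so the value is 0.

0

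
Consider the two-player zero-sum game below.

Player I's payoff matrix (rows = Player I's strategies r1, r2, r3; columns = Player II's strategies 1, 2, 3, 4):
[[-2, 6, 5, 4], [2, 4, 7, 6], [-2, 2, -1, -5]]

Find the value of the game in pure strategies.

2

Row minima: -2, 2, -5 → Player I's maximin is 2.
Column maxima: 2, 6, 7, 6 → Player II's minimax is 2.
They coincide at (r2, 1), so the value is 2.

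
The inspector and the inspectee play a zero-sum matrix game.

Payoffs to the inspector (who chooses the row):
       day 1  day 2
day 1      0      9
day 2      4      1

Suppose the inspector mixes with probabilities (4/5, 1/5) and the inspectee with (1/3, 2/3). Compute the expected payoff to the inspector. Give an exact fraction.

26/5

Against (1/3, 2/3), each row's expected payoff is day 1: 6; day 2: 2.
Taking the (4/5, 1/5)-weighted average: (4/5)·(6) + (1/5)·(2) = 26/5.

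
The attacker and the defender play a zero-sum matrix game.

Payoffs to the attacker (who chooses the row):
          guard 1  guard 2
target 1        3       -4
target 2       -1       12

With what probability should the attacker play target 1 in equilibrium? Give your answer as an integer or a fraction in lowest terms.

Row minima are -4 and -1, so the attacker's maximin is -1; column maxima are 3 and 12, so the defender's minimax is 3. These differ, so the equilibrium is in mixed strategies.
Let the attacker play target 1 with probability p. The defender is indifferent when 3p − (1−p) = −4p + 12(1−p), giving p = 13/20.

13/20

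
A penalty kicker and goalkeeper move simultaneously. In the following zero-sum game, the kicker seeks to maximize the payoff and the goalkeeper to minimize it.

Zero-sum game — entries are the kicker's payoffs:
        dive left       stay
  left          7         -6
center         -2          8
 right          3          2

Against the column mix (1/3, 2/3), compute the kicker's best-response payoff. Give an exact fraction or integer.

14/3

left: (7)·(1/3) + (-6)·(2/3) = -5/3.
center: (-2)·(1/3) + (8)·(2/3) = 14/3.
right: (3)·(1/3) + (2)·(2/3) = 7/3.
The best pure response is center with expected payoff 14/3.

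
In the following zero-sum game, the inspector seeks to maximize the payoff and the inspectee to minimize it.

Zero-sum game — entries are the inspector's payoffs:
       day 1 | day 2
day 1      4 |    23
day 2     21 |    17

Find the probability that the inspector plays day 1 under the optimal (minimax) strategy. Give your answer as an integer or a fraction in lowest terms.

Row minima are 4 and 17, so the inspector's maximin is 17; column maxima are 21 and 23, so the inspectee's minimax is 21. These differ, so the equilibrium is in mixed strategies.
Let the inspector play day 1 with probability p. The inspectee is indifferent when 4p + 21(1−p) = 23p + 17(1−p), giving p = 4/23.

4/23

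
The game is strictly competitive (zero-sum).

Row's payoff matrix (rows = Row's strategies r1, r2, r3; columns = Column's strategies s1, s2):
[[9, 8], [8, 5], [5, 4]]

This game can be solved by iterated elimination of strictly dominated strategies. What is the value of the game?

8

Column s1 is strictly dominated by s2 for Column (8<9, 5<8, 4<5); eliminate s1.
Row r2 is strictly dominated by row r1 (8>5); eliminate r2.
Row r3 is strictly dominated by row r1 (8>4); eliminate r3.
Only (r1, s2) remains, with payoff 8.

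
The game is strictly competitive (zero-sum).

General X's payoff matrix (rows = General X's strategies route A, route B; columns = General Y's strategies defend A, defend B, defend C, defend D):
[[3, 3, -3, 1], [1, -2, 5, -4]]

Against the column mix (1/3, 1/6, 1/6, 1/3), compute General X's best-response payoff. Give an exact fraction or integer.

route A: (3)·(1/3) + (3)·(1/6) + (-3)·(1/6) + (1)·(1/3) = 4/3.
route B: (1)·(1/3) + (-2)·(1/6) + (5)·(1/6) + (-4)·(1/3) = -1/2.
The best pure response is route A with expected payoff 4/3.

4/3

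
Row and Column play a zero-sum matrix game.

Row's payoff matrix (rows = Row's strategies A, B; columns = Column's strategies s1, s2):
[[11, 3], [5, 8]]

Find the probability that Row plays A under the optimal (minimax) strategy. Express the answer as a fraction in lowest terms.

3/11

Row minima are 3 and 5, so Row's maximin is 5; column maxima are 11 and 8, so Column's minimax is 8. These differ, so the equilibrium is in mixed strategies.
Let Row play A with probability p. Column is indifferent when 11p + 5(1−p) = 3p + 8(1−p), giving p = 3/11.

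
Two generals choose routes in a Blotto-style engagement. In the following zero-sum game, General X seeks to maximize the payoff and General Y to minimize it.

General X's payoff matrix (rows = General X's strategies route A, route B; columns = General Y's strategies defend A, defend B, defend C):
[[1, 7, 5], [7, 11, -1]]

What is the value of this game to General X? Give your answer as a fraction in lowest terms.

3

Column defend B is strictly dominated by defend A for General Y (it gives General X more in every row).
The remaining 2×2 game on (route A, route B) × (defend A, defend C) has no saddle point. Let General X play route A with probability p; indifference gives p + 7(1−p) = 5p − (1−p), so p = 2/3.
Similarly General Y's optimal q on defend A is 1/2, and the value is 1·(1/2) + (5)·(1/2) = 3.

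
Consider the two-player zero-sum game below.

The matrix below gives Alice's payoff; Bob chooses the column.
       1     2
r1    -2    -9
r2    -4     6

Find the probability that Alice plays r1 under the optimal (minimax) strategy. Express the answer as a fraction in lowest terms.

10/17

Row minima are -9 and -4, so Alice's maximin is -4; column maxima are -2 and 6, so Bob's minimax is -2. These differ, so the equilibrium is in mixed strategies.
Let Alice play r1 with probability p. Bob is indifferent when −2p − 4(1−p) = −9p + 6(1−p), giving p = 10/17.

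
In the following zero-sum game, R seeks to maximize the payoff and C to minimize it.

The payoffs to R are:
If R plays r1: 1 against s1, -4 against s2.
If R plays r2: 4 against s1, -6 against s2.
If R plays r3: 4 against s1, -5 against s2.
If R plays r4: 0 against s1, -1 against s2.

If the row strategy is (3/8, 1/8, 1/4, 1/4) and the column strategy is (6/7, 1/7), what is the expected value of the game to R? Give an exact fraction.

15/14

Against (6/7, 1/7), each row's expected payoff is r1: 2/7; r2: 18/7; r3: 19/7; r4: -1/7.
Taking the (3/8, 1/8, 1/4, 1/4)-weighted average: (3/8)·(2/7) + (1/8)·(18/7) + (1/4)·(19/7) + (1/4)·(-1/7) = 15/14.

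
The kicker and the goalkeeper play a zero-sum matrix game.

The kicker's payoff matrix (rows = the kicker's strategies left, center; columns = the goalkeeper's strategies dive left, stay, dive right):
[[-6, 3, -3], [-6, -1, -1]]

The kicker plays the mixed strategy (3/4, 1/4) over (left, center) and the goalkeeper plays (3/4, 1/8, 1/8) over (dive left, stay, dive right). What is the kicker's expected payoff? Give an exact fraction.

Against (3/4, 1/8, 1/8), each row's expected payoff is left: -9/2; center: -19/4.
Taking the (3/4, 1/4)-weighted average: (3/4)·(-9/2) + (1/4)·(-19/4) = -73/16.

-73/16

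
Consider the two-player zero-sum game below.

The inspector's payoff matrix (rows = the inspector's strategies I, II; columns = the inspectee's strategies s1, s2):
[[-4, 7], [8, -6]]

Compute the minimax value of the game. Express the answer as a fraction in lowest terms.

Row minima are -4 and -6, so the inspector's maximin is -4; column maxima are 8 and 7, so the inspectee's minimax is 7. These differ, so the equilibrium is in mixed strategies.
Let the inspector play I with probability p. The inspectee is indifferent when −4p + 8(1−p) = 7p − 6(1−p), giving p = 14/25.
Let the inspectee play s1 with probability q. The inspector is indifferent when −4q + 7(1−q) = 8q − 6(1−q), giving q = 13/25.
The value is -4·(13/25) + (7)·(12/25) = 32/25.

32/25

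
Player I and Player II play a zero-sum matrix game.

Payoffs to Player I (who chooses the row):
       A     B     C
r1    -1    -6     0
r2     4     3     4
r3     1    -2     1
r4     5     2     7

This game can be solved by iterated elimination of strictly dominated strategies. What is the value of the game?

Column A is strictly dominated by B for Player II (-6<-1, 3<4, -2<1, 2<5); eliminate A.
Row r1 is strictly dominated by row r2 (3>-6, 4>0); eliminate r1.
Row r3 is strictly dominated by row r2 (3>-2, 4>1); eliminate r3.
Column C is strictly dominated by B for Player II (3<4, 2<7); eliminate C.
Row r4 is strictly dominated by row r2 (3>2); eliminate r4.
Only (r2, B) remains, with payoff 3.

3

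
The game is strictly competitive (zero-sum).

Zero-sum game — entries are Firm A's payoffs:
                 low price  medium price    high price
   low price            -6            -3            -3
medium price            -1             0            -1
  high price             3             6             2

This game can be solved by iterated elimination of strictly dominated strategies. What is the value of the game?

Row low price is strictly dominated by row medium price (-1>-6, 0>-3, -1>-3); eliminate low price.
Column medium price is strictly dominated by low price for Firm B (-1<0, 3<6); eliminate medium price.
Row medium price is strictly dominated by row high price (3>-1, 2>-1); eliminate medium price.
Column low price is strictly dominated by high price for Firm B (2<3); eliminate low price.
Only (high price, high price) remains, with payoff 2.

2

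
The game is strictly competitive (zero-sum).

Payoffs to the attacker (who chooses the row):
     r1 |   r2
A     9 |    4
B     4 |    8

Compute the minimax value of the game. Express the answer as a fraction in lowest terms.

Row minima are 4 and 4, so the attacker's maximin is 4; column maxima are 9 and 8, so the defender's minimax is 8. These differ, so the equilibrium is in mixed strategies.
Let the attacker play A with probability p. The defender is indifferent when 9p + 4(1−p) = 4p + 8(1−p), giving p = 4/9.
Let the defender play r1 with probability q. The attacker is indifferent when 9q + 4(1−q) = 4q + 8(1−q), giving q = 4/9.
The value is 9·(4/9) + (4)·(5/9) = 56/9.

56/9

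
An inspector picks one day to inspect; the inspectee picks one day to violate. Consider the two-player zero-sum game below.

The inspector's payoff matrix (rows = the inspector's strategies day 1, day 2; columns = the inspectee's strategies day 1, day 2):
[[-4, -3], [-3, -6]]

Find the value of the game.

Row minima are -4 and -6, so the inspector's maximin is -4; column maxima are -3 and -3, so the inspectee's minimax is -3. These differ, so the equilibrium is in mixed strategies.
Let the inspector play day 1 with probability p. The inspectee is indifferent when −4p − 3(1−p) = −3p − 6(1−p), giving p = 3/4.
Let the inspectee play day 1 with probability q. The inspector is indifferent when −4q − 3(1−q) = −3q − 6(1−q), giving q = 3/4.
The value is -4·(3/4) + (-3)·(1/4) = -15/4.

-15/4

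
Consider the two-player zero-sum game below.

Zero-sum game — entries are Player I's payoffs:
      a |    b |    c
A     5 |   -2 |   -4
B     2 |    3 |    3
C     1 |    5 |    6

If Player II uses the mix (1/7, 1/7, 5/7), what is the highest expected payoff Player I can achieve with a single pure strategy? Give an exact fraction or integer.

36/7

A: (5)·(1/7) + (-2)·(1/7) + (-4)·(5/7) = -17/7.
B: (2)·(1/7) + (3)·(1/7) + (3)·(5/7) = 20/7.
C: (1)·(1/7) + (5)·(1/7) + (6)·(5/7) = 36/7.
The best pure response is C with expected payoff 36/7.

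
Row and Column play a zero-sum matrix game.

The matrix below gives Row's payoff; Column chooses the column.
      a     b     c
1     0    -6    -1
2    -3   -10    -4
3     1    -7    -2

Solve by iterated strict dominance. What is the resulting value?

-6

Column a is strictly dominated by b for Column (-6<0, -10<-3, -7<1); eliminate a.
Row 2 is strictly dominated by row 1 (-6>-10, -1>-4); eliminate 2.
Column c is strictly dominated by b for Column (-6<-1, -7<-2); eliminate c.
Row 3 is strictly dominated by row 1 (-6>-7); eliminate 3.
Only (1, b) remains, with payoff -6.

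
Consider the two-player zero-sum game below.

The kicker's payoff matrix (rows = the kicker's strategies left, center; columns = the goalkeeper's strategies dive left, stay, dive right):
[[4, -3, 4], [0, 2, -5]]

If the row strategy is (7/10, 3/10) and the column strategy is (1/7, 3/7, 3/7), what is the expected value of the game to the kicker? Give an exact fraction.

11/35

Against (1/7, 3/7, 3/7), each row's expected payoff is left: 1; center: -9/7.
Taking the (7/10, 3/10)-weighted average: (7/10)·(1) + (3/10)·(-9/7) = 11/35.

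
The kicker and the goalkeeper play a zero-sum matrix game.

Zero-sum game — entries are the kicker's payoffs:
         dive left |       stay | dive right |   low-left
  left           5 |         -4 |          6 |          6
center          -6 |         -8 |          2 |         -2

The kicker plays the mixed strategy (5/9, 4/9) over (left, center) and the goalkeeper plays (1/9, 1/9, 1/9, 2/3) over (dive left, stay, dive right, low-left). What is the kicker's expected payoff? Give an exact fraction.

119/81

Against (1/9, 1/9, 1/9, 2/3), each row's expected payoff is left: 43/9; center: -8/3.
Taking the (5/9, 4/9)-weighted average: (5/9)·(43/9) + (4/9)·(-8/3) = 119/81.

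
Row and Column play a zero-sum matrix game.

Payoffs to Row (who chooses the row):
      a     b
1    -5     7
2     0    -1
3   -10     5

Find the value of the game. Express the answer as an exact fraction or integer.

-5/13

Row 3 is strictly dominated by row 1, so Row never plays it.
The remaining 2×2 game on (1, 2) × (a, b) has no saddle point. Let Row play 1 with probability p; indifference gives −5p = 7p − (1−p), so p = 1/13.
Similarly Column's optimal q on a is 8/13, and the value is -5·(8/13) + (7)·(5/13) = -5/13.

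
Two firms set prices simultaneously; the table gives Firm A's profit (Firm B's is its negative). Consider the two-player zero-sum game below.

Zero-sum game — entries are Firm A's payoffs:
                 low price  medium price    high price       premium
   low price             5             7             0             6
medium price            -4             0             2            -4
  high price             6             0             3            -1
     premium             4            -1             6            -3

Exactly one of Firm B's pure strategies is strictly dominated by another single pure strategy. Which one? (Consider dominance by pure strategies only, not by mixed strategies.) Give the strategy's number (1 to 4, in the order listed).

Firm B prefers columns that give Firm A less. Compare medium price with premium: 6 < 7, -4 < 0, -1 < 0, -3 < -1.
So premium strictly dominates medium price for Firm B; medium price is strictly dominated.

2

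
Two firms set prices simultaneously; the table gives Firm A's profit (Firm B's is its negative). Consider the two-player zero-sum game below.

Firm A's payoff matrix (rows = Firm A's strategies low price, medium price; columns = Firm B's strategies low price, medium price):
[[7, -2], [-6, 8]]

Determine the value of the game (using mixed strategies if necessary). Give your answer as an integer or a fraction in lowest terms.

44/23

Row minima are -2 and -6, so Firm A's maximin is -2; column maxima are 7 and 8, so Firm B's minimax is 7. These differ, so the equilibrium is in mixed strategies.
Let Firm A play low price with probability p. Firm B is indifferent when 7p − 6(1−p) = −2p + 8(1−p), giving p = 14/23.
Let Firm B play low price with probability q. Firm A is indifferent when 7q − 2(1−q) = −6q + 8(1−q), giving q = 10/23.
The value is 7·(10/23) + (-2)·(13/23) = 44/23.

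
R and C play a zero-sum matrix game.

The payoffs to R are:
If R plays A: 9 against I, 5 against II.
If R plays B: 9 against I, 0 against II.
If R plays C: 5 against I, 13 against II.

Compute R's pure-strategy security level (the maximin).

The worst-case payoff for each row is A: 5, B: 0, C: 5.
The best of these is 5.

5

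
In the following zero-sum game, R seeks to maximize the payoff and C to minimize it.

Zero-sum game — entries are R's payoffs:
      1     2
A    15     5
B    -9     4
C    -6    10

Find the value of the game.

90/13

Row B is strictly dominated by row C, so R never plays it.
The remaining 2×2 game on (A, C) × (1, 2) has no saddle point. Let R play A with probability p; indifference gives 15p − 6(1−p) = 5p + 10(1−p), so p = 8/13.
Similarly C's optimal q on 1 is 5/26, and the value is 15·(5/26) + (5)·(21/26) = 90/13.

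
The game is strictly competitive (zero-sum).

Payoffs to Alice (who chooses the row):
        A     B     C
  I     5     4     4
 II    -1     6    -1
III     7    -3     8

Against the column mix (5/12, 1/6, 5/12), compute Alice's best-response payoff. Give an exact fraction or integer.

I: (5)·(5/12) + (4)·(1/6) + (4)·(5/12) = 53/12.
II: (-1)·(5/12) + (6)·(1/6) + (-1)·(5/12) = 1/6.
III: (7)·(5/12) + (-3)·(1/6) + (8)·(5/12) = 23/4.
The best pure response is III with expected payoff 23/4.

23/4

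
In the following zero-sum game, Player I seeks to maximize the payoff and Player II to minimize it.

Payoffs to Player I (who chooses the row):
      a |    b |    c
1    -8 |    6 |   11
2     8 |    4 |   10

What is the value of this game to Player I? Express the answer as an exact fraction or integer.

Column c is strictly dominated by b for Player II (it gives Player I more in every row).
The remaining 2×2 game on (1, 2) × (a, b) has no saddle point. Let Player I play 1 with probability p; indifference gives −8p + 8(1−p) = 6p + 4(1−p), so p = 2/9.
Similarly Player II's optimal q on a is 1/9, and the value is -8·(1/9) + (6)·(8/9) = 40/9.

40/9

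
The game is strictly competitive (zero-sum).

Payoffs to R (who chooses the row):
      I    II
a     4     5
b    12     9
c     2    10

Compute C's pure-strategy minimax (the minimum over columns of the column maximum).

The worst case (largest entry) in each column is I: 12, II: 10.
The best (smallest) of these is 10.

10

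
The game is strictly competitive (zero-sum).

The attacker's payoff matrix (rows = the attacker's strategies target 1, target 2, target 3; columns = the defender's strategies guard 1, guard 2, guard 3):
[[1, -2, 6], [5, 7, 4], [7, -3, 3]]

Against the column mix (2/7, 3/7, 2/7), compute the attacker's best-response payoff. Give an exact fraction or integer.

39/7

target 1: (1)·(2/7) + (-2)·(3/7) + (6)·(2/7) = 8/7.
target 2: (5)·(2/7) + (7)·(3/7) + (4)·(2/7) = 39/7.
target 3: (7)·(2/7) + (-3)·(3/7) + (3)·(2/7) = 11/7.
The best pure response is target 2 with expected payoff 39/7.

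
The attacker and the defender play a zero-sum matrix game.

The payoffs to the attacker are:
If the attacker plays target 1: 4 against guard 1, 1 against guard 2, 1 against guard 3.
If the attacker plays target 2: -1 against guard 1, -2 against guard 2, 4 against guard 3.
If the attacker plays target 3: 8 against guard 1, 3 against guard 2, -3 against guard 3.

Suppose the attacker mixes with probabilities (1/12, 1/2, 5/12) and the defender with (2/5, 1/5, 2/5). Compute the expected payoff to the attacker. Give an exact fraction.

5/3

Against (2/5, 1/5, 2/5), each row's expected payoff is target 1: 11/5; target 2: 4/5; target 3: 13/5.
Taking the (1/12, 1/2, 5/12)-weighted average: (1/12)·(11/5) + (1/2)·(4/5) + (5/12)·(13/5) = 5/3.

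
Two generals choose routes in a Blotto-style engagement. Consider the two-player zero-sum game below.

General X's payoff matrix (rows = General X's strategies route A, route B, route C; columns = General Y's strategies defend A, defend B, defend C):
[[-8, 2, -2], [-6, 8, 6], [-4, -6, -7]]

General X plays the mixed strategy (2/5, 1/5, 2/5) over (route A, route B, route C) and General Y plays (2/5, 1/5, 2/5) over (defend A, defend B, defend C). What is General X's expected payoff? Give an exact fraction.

Against (2/5, 1/5, 2/5), each row's expected payoff is route A: -18/5; route B: 8/5; route C: -28/5.
Taking the (2/5, 1/5, 2/5)-weighted average: (2/5)·(-18/5) + (1/5)·(8/5) + (2/5)·(-28/5) = -84/25.

-84/25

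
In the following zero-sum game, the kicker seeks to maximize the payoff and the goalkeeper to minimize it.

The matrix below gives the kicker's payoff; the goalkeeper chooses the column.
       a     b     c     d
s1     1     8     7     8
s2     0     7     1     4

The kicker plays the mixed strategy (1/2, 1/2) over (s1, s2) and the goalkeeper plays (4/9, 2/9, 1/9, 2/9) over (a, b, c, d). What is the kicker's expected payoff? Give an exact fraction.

11/3

Against (4/9, 2/9, 1/9, 2/9), each row's expected payoff is s1: 43/9; s2: 23/9.
Taking the (1/2, 1/2)-weighted average: (1/2)·(43/9) + (1/2)·(23/9) = 11/3.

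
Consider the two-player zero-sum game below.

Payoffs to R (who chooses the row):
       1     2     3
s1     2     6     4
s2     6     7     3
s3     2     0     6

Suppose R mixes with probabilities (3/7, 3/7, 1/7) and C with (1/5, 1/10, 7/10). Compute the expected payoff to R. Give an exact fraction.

4

Against (1/5, 1/10, 7/10), each row's expected payoff is s1: 19/5; s2: 4; s3: 23/5.
Taking the (3/7, 3/7, 1/7)-weighted average: (3/7)·(19/5) + (3/7)·(4) + (1/7)·(23/5) = 4.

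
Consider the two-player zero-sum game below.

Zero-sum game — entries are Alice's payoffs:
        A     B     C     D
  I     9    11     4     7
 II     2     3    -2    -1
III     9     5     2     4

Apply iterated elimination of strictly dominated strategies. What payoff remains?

Column D is strictly dominated by C for Bob (4<7, -2<-1, 2<4); eliminate D.
Row II is strictly dominated by row I (9>2, 11>3, 4>-2); eliminate II.
Column B is strictly dominated by C for Bob (4<11, 2<5); eliminate B.
Column A is strictly dominated by C for Bob (4<9, 2<9); eliminate A.
Row III is strictly dominated by row I (4>2); eliminate III.
Only (I, C) remains, with payoff 4.

4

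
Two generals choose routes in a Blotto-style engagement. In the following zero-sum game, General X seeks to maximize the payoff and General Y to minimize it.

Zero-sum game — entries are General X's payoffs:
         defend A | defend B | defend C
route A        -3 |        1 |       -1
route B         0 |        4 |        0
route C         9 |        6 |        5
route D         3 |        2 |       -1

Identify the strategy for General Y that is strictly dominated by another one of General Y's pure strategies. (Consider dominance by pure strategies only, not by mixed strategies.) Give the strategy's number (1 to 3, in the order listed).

General Y prefers columns that give General X less. Compare defend B with defend C: -1 < 1, 0 < 4, 5 < 6, -1 < 2.
So defend C strictly dominates defend B for General Y; defend B is strictly dominated.

2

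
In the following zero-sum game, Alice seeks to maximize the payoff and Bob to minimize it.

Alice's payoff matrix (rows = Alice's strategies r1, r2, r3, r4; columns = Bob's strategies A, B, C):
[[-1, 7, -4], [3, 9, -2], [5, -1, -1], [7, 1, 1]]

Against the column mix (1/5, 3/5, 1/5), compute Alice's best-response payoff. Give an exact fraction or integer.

28/5

r1: (-1)·(1/5) + (7)·(3/5) + (-4)·(1/5) = 16/5.
r2: (3)·(1/5) + (9)·(3/5) + (-2)·(1/5) = 28/5.
r3: (5)·(1/5) + (-1)·(3/5) + (-1)·(1/5) = 1/5.
r4: (7)·(1/5) + (1)·(3/5) + (1)·(1/5) = 11/5.
The best pure response is r2 with expected payoff 28/5.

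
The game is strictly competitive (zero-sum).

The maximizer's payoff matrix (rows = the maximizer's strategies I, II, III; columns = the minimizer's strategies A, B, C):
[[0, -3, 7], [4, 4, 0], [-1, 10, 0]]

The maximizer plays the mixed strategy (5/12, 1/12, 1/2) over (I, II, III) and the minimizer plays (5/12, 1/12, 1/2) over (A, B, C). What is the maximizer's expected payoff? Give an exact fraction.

Against (5/12, 1/12, 1/2), each row's expected payoff is I: 13/4; II: 2; III: 5/12.
Taking the (5/12, 1/12, 1/2)-weighted average: (5/12)·(13/4) + (1/12)·(2) + (1/2)·(5/12) = 83/48.

83/48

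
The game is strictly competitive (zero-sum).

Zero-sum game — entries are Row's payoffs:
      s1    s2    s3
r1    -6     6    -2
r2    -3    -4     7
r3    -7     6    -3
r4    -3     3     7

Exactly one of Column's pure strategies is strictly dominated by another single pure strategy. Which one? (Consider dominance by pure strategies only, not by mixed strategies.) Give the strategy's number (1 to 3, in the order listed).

Column prefers columns that give Row less. Compare s3 with s1: -6 < -2, -3 < 7, -7 < -3, -3 < 7.
So s1 strictly dominates s3 for Column; s3 is strictly dominated.

3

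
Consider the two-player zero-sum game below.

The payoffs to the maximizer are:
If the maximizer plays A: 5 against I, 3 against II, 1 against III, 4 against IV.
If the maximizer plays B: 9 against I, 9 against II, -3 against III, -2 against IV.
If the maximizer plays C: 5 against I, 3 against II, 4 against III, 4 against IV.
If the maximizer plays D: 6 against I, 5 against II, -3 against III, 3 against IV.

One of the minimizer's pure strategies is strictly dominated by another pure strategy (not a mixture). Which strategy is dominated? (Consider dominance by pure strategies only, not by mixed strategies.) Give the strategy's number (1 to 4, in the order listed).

1

The minimizer prefers columns that give the maximizer less. Compare I with III: 1 < 5, -3 < 9, 4 < 5, -3 < 6.
So III strictly dominates I for the minimizer; I is strictly dominated.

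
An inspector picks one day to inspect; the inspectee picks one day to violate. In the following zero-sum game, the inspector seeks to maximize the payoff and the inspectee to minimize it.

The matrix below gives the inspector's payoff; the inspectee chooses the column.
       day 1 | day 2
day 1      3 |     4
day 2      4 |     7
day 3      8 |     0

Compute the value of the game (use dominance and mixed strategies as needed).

Row day 1 is strictly dominated by row day 2, so the inspector never plays it.
The remaining 2×2 game on (day 2, day 3) × (day 1, day 2) has no saddle point. Let the inspector play day 2 with probability p; indifference gives 4p + 8(1−p) = 7p, so p = 8/11.
Similarly the inspectee's optimal q on day 1 is 7/11, and the value is 4·(7/11) + (7)·(4/11) = 56/11.

56/11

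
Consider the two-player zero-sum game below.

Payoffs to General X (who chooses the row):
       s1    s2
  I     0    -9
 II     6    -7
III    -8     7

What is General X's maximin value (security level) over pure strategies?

-7

The worst-case payoff for each row is I: -9, II: -7, III: -8.
The best of these is -7.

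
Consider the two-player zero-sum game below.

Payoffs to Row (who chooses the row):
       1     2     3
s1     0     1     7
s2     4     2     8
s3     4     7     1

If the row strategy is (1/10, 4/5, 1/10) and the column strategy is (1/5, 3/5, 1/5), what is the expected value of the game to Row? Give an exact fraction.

Against (1/5, 3/5, 1/5), each row's expected payoff is s1: 2; s2: 18/5; s3: 26/5.
Taking the (1/10, 4/5, 1/10)-weighted average: (1/10)·(2) + (4/5)·(18/5) + (1/10)·(26/5) = 18/5.

18/5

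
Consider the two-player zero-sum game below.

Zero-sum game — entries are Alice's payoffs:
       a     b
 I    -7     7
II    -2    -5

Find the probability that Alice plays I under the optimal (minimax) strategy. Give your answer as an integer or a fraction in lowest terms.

3/17

Row minima are -7 and -5, so Alice's maximin is -5; column maxima are -2 and 7, so Bob's minimax is -2. These differ, so the equilibrium is in mixed strategies.
Let Alice play I with probability p. Bob is indifferent when −7p − 2(1−p) = 7p − 5(1−p), giving p = 3/17.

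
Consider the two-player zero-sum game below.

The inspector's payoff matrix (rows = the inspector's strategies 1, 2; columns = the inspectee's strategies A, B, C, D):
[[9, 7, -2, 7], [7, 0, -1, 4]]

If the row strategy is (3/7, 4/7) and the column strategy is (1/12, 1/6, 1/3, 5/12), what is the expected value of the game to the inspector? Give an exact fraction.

121/42

Against (1/12, 1/6, 1/3, 5/12), each row's expected payoff is 1: 25/6; 2: 23/12.
Taking the (3/7, 4/7)-weighted average: (3/7)·(25/6) + (4/7)·(23/12) = 121/42.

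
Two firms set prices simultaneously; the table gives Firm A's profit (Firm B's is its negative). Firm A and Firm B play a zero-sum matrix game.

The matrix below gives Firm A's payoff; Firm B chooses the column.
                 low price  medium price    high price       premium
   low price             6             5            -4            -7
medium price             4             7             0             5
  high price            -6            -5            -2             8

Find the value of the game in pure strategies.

0

Row minima: -7, 0, -6 → Firm A's maximin is 0.
Column maxima: 6, 7, 0, 8 → Firm B's minimax is 0.
They coincide at (medium price, high price), so the value is 0.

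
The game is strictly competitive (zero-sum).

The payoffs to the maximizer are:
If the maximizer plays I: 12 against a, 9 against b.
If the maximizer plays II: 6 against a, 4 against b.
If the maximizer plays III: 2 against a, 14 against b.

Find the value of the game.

10

Row II is strictly dominated by row I, so the maximizer never plays it.
The remaining 2×2 game on (I, III) × (a, b) has no saddle point. Let the maximizer play I with probability p; indifference gives 12p + 2(1−p) = 9p + 14(1−p), so p = 4/5.
Similarly the minimizer's optimal q on a is 1/3, and the value is 12·(1/3) + (9)·(2/3) = 10.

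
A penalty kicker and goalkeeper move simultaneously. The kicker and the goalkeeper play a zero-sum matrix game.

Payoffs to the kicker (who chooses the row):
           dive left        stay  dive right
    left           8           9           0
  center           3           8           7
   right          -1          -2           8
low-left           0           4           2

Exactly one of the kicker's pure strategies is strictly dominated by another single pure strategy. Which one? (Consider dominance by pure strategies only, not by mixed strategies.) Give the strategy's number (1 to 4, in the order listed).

4

Compare low-left with center: 3 > 0, 8 > 4, 7 > 2.
So center strictly dominates low-left for the kicker; low-left is strictly dominated.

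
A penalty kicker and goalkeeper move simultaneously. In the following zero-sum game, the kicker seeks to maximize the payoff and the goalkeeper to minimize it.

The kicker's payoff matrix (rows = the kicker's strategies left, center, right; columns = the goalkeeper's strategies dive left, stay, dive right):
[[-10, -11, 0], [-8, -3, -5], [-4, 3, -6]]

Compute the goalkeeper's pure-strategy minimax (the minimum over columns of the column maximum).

-4

The worst case (largest entry) in each column is dive left: -4, stay: 3, dive right: 0.
The best (smallest) of these is -4.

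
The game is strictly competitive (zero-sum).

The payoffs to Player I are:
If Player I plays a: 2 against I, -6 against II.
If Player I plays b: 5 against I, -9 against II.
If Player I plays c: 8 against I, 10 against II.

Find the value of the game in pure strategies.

Row minima: -6, -9, 8 → Player I's maximin is 8.
Column maxima: 8, 10 → Player II's minimax is 8.
They coincide at (c, I), so the value is 8.

8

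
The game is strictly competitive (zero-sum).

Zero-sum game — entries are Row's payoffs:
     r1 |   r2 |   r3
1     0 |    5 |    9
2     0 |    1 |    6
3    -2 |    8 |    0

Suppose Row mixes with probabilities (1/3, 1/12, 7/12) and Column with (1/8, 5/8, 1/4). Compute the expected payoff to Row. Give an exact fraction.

Against (1/8, 5/8, 1/4), each row's expected payoff is 1: 43/8; 2: 17/8; 3: 19/4.
Taking the (1/3, 1/12, 7/12)-weighted average: (1/3)·(43/8) + (1/12)·(17/8) + (7/12)·(19/4) = 455/96.

455/96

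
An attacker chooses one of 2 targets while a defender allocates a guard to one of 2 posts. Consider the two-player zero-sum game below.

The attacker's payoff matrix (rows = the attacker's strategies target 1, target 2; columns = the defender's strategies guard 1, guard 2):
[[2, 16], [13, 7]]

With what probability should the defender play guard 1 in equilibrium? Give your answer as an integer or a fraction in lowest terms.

Row minima are 2 and 7, so the attacker's maximin is 7; column maxima are 13 and 16, so the defender's minimax is 13. These differ, so the equilibrium is in mixed strategies.
Let the defender play guard 1 with probability q. The attacker is indifferent when 2q + 16(1−q) = 13q + 7(1−q), giving q = 9/20.

9/20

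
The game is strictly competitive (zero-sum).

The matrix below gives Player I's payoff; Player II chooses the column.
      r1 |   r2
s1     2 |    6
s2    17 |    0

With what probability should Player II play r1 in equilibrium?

2/7

Row minima are 2 and 0, so Player I's maximin is 2; column maxima are 17 and 6, so Player II's minimax is 6. These differ, so the equilibrium is in mixed strategies.
Let Player II play r1 with probability q. Player I is indifferent when 2q + 6(1−q) = 17q, giving q = 2/7.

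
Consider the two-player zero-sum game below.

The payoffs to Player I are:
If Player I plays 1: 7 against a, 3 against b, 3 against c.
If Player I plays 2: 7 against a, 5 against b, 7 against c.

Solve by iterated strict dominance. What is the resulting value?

5

Column a is strictly dominated by b for Player II (3<7, 5<7); eliminate a.
Row 1 is strictly dominated by row 2 (5>3, 7>3); eliminate 1.
Column c is strictly dominated by b for Player II (5<7); eliminate c.
Only (2, b) remains, with payoff 5.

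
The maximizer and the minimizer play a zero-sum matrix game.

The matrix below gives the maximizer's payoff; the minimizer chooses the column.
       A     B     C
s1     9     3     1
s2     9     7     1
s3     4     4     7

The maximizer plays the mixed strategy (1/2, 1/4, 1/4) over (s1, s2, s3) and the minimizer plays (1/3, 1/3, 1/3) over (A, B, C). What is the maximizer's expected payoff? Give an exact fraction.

29/6

Against (1/3, 1/3, 1/3), each row's expected payoff is s1: 13/3; s2: 17/3; s3: 5.
Taking the (1/2, 1/4, 1/4)-weighted average: (1/2)·(13/3) + (1/4)·(17/3) + (1/4)·(5) = 29/6.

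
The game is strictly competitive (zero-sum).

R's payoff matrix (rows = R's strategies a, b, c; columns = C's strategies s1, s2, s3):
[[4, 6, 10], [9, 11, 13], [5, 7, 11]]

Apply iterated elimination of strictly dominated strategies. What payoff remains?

Row c is strictly dominated by row b (9>5, 11>7, 13>11); eliminate c.
Column s2 is strictly dominated by s1 for C (4<6, 9<11); eliminate s2.
Column s3 is strictly dominated by s1 for C (4<10, 9<13); eliminate s3.
Row a is strictly dominated by row b (9>4); eliminate a.
Only (b, s1) remains, with payoff 9.

9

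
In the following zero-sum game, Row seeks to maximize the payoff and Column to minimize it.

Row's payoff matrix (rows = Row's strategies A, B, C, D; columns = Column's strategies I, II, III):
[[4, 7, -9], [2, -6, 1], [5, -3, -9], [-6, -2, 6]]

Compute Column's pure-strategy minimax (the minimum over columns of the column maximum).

The worst case (largest entry) in each column is I: 5, II: 7, III: 6.
The best (smallest) of these is 5.

5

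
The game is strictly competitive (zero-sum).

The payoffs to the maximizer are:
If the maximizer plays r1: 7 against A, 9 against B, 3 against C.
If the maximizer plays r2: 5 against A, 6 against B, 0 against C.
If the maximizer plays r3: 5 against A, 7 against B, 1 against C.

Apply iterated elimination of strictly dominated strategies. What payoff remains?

Column B is strictly dominated by A for the minimizer (7<9, 5<6, 5<7); eliminate B.
Column A is strictly dominated by C for the minimizer (3<7, 0<5, 1<5); eliminate A.
Row r3 is strictly dominated by row r1 (3>1); eliminate r3.
Row r2 is strictly dominated by row r1 (3>0); eliminate r2.
Only (r1, C) remains, with payoff 3.

3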